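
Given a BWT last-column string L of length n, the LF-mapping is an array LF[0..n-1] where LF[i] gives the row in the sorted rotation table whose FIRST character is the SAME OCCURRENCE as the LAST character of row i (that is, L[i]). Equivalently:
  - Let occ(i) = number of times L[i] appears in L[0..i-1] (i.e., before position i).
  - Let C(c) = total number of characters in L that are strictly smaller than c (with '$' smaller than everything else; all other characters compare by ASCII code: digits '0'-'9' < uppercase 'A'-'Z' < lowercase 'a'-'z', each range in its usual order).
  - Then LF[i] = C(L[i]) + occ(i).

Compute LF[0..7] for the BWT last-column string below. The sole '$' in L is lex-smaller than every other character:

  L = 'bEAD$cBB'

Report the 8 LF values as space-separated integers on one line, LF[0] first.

Answer: 6 5 1 4 0 7 2 3

Derivation:
Char counts: '$':1, 'A':1, 'B':2, 'D':1, 'E':1, 'b':1, 'c':1
C (first-col start): C('$')=0, C('A')=1, C('B')=2, C('D')=4, C('E')=5, C('b')=6, C('c')=7
L[0]='b': occ=0, LF[0]=C('b')+0=6+0=6
L[1]='E': occ=0, LF[1]=C('E')+0=5+0=5
L[2]='A': occ=0, LF[2]=C('A')+0=1+0=1
L[3]='D': occ=0, LF[3]=C('D')+0=4+0=4
L[4]='$': occ=0, LF[4]=C('$')+0=0+0=0
L[5]='c': occ=0, LF[5]=C('c')+0=7+0=7
L[6]='B': occ=0, LF[6]=C('B')+0=2+0=2
L[7]='B': occ=1, LF[7]=C('B')+1=2+1=3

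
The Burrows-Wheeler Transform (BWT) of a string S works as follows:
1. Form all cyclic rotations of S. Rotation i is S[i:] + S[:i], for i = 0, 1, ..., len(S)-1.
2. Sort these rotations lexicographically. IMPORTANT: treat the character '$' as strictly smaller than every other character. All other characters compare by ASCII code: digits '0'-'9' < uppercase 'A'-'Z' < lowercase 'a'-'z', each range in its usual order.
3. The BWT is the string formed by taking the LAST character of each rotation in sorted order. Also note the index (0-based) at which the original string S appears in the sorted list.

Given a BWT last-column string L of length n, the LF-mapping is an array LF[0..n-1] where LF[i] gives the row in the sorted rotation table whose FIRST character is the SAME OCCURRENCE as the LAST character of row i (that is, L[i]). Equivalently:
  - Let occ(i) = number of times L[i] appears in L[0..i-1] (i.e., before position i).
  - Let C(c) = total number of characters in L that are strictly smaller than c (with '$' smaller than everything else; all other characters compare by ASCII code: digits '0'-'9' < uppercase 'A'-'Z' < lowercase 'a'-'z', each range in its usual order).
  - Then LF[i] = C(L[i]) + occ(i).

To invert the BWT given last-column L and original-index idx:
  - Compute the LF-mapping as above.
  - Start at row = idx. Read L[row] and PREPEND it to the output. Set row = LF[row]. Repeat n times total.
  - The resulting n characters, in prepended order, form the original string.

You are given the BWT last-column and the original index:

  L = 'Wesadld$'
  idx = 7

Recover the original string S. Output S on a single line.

Answer: saddleW$

Derivation:
LF mapping: 1 5 7 2 3 6 4 0
Walk LF starting at row 7, prepending L[row]:
  step 1: row=7, L[7]='$', prepend. Next row=LF[7]=0
  step 2: row=0, L[0]='W', prepend. Next row=LF[0]=1
  step 3: row=1, L[1]='e', prepend. Next row=LF[1]=5
  step 4: row=5, L[5]='l', prepend. Next row=LF[5]=6
  step 5: row=6, L[6]='d', prepend. Next row=LF[6]=4
  step 6: row=4, L[4]='d', prepend. Next row=LF[4]=3
  step 7: row=3, L[3]='a', prepend. Next row=LF[3]=2
  step 8: row=2, L[2]='s', prepend. Next row=LF[2]=7
Reversed output: saddleW$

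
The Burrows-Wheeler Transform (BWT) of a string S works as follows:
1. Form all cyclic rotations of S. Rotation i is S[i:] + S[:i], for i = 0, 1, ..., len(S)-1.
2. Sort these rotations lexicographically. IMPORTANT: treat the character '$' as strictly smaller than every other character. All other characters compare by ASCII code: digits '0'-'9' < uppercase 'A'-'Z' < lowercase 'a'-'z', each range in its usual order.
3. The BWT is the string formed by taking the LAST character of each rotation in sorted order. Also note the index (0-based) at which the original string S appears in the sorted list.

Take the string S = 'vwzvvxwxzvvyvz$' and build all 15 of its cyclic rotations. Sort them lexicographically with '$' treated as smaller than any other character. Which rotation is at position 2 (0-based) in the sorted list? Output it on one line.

All 15 rotations (rotation i = S[i:]+S[:i]):
  rot[0] = vwzvvxwxzvvyvz$
  rot[1] = wzvvxwxzvvyvz$v
  rot[2] = zvvxwxzvvyvz$vw
  rot[3] = vvxwxzvvyvz$vwz
  rot[4] = vxwxzvvyvz$vwzv
  rot[5] = xwxzvvyvz$vwzvv
  rot[6] = wxzvvyvz$vwzvvx
  rot[7] = xzvvyvz$vwzvvxw
  rot[8] = zvvyvz$vwzvvxwx
  rot[9] = vvyvz$vwzvvxwxz
  rot[10] = vyvz$vwzvvxwxzv
  rot[11] = yvz$vwzvvxwxzvv
  rot[12] = vz$vwzvvxwxzvvy
  rot[13] = z$vwzvvxwxzvvyv
  rot[14] = $vwzvvxwxzvvyvz
Sorted (with $ < everything):
  sorted[0] = $vwzvvxwxzvvyvz
  sorted[1] = vvxwxzvvyvz$vwz
  sorted[2] = vvyvz$vwzvvxwxz
  sorted[3] = vwzvvxwxzvvyvz$
  sorted[4] = vxwxzvvyvz$vwzv
  sorted[5] = vyvz$vwzvvxwxzv
  sorted[6] = vz$vwzvvxwxzvvy
  sorted[7] = wxzvvyvz$vwzvvx
  sorted[8] = wzvvxwxzvvyvz$v
  sorted[9] = xwxzvvyvz$vwzvv
  sorted[10] = xzvvyvz$vwzvvxw
  sorted[11] = yvz$vwzvvxwxzvv
  sorted[12] = z$vwzvvxwxzvvyv
  sorted[13] = zvvxwxzvvyvz$vw
  sorted[14] = zvvyvz$vwzvvxwx
sorted[2] = vvyvz$vwzvvxwxz

Answer: vvyvz$vwzvvxwxz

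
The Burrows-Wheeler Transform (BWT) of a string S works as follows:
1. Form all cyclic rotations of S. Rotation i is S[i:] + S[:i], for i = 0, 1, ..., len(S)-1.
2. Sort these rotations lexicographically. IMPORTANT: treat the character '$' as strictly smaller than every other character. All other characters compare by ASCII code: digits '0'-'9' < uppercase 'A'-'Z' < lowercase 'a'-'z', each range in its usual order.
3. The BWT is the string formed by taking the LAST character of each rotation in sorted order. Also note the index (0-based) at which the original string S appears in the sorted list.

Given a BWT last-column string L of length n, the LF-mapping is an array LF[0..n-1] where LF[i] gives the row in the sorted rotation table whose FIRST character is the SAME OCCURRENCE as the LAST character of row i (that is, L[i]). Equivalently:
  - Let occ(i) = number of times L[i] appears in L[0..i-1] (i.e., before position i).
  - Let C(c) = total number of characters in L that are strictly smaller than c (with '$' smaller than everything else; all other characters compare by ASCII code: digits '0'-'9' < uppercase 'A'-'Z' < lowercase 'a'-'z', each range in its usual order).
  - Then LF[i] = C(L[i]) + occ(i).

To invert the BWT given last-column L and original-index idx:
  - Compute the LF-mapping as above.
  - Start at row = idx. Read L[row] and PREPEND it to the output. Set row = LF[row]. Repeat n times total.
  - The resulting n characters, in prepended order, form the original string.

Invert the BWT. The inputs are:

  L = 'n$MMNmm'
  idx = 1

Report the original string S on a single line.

LF mapping: 6 0 1 2 3 4 5
Walk LF starting at row 1, prepending L[row]:
  step 1: row=1, L[1]='$', prepend. Next row=LF[1]=0
  step 2: row=0, L[0]='n', prepend. Next row=LF[0]=6
  step 3: row=6, L[6]='m', prepend. Next row=LF[6]=5
  step 4: row=5, L[5]='m', prepend. Next row=LF[5]=4
  step 5: row=4, L[4]='N', prepend. Next row=LF[4]=3
  step 6: row=3, L[3]='M', prepend. Next row=LF[3]=2
  step 7: row=2, L[2]='M', prepend. Next row=LF[2]=1
Reversed output: MMNmmn$

Answer: MMNmmn$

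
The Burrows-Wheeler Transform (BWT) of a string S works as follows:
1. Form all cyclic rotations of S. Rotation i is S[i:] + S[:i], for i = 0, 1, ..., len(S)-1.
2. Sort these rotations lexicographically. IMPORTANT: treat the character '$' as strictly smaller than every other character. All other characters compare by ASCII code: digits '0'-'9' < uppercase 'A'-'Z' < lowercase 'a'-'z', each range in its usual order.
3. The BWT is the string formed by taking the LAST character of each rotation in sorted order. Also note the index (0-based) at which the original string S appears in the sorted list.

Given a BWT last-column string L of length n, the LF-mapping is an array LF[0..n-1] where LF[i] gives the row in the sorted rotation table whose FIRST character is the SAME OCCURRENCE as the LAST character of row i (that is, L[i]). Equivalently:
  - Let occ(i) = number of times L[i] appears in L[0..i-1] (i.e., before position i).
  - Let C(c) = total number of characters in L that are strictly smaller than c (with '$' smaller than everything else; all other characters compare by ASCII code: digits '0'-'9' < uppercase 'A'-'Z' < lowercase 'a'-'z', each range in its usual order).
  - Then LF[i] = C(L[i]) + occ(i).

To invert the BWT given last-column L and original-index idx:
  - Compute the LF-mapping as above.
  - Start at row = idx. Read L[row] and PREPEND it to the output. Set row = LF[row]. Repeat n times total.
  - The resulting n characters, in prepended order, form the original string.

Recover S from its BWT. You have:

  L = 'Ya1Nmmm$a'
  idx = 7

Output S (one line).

LF mapping: 3 4 1 2 6 7 8 0 5
Walk LF starting at row 7, prepending L[row]:
  step 1: row=7, L[7]='$', prepend. Next row=LF[7]=0
  step 2: row=0, L[0]='Y', prepend. Next row=LF[0]=3
  step 3: row=3, L[3]='N', prepend. Next row=LF[3]=2
  step 4: row=2, L[2]='1', prepend. Next row=LF[2]=1
  step 5: row=1, L[1]='a', prepend. Next row=LF[1]=4
  step 6: row=4, L[4]='m', prepend. Next row=LF[4]=6
  step 7: row=6, L[6]='m', prepend. Next row=LF[6]=8
  step 8: row=8, L[8]='a', prepend. Next row=LF[8]=5
  step 9: row=5, L[5]='m', prepend. Next row=LF[5]=7
Reversed output: mamma1NY$

Answer: mamma1NY$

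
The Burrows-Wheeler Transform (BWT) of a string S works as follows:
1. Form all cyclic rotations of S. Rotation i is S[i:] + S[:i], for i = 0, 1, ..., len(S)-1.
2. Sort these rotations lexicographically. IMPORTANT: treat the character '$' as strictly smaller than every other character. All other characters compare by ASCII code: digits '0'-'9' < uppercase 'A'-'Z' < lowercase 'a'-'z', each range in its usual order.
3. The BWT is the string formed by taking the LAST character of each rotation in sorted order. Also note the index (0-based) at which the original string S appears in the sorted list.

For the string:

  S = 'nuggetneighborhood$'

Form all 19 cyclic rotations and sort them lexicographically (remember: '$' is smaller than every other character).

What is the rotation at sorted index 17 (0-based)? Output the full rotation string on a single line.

Answer: tneighborhood$nugge

Derivation:
All 19 rotations (rotation i = S[i:]+S[:i]):
  rot[0] = nuggetneighborhood$
  rot[1] = uggetneighborhood$n
  rot[2] = ggetneighborhood$nu
  rot[3] = getneighborhood$nug
  rot[4] = etneighborhood$nugg
  rot[5] = tneighborhood$nugge
  rot[6] = neighborhood$nugget
  rot[7] = eighborhood$nuggetn
  rot[8] = ighborhood$nuggetne
  rot[9] = ghborhood$nuggetnei
  rot[10] = hborhood$nuggetneig
  rot[11] = borhood$nuggetneigh
  rot[12] = orhood$nuggetneighb
  rot[13] = rhood$nuggetneighbo
  rot[14] = hood$nuggetneighbor
  rot[15] = ood$nuggetneighborh
  rot[16] = od$nuggetneighborho
  rot[17] = d$nuggetneighborhoo
  rot[18] = $nuggetneighborhood
Sorted (with $ < everything):
  sorted[0] = $nuggetneighborhood
  sorted[1] = borhood$nuggetneigh
  sorted[2] = d$nuggetneighborhoo
  sorted[3] = eighborhood$nuggetn
  sorted[4] = etneighborhood$nugg
  sorted[5] = getneighborhood$nug
  sorted[6] = ggetneighborhood$nu
  sorted[7] = ghborhood$nuggetnei
  sorted[8] = hborhood$nuggetneig
  sorted[9] = hood$nuggetneighbor
  sorted[10] = ighborhood$nuggetne
  sorted[11] = neighborhood$nugget
  sorted[12] = nuggetneighborhood$
  sorted[13] = od$nuggetneighborho
  sorted[14] = ood$nuggetneighborh
  sorted[15] = orhood$nuggetneighb
  sorted[16] = rhood$nuggetneighbo
  sorted[17] = tneighborhood$nugge
  sorted[18] = uggetneighborhood$n
sorted[17] = tneighborhood$nugge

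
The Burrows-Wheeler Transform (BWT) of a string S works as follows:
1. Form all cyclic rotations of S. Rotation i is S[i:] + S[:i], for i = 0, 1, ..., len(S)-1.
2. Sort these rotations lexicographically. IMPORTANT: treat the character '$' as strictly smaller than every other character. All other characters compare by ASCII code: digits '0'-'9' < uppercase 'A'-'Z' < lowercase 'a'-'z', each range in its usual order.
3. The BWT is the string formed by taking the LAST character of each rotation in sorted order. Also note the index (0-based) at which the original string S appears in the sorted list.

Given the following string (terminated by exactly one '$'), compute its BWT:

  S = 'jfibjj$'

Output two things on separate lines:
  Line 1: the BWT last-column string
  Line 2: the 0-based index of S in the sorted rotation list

Answer: jijfj$b
5

Derivation:
All 7 rotations (rotation i = S[i:]+S[:i]):
  rot[0] = jfibjj$
  rot[1] = fibjj$j
  rot[2] = ibjj$jf
  rot[3] = bjj$jfi
  rot[4] = jj$jfib
  rot[5] = j$jfibj
  rot[6] = $jfibjj
Sorted (with $ < everything):
  sorted[0] = $jfibjj  (last char: 'j')
  sorted[1] = bjj$jfi  (last char: 'i')
  sorted[2] = fibjj$j  (last char: 'j')
  sorted[3] = ibjj$jf  (last char: 'f')
  sorted[4] = j$jfibj  (last char: 'j')
  sorted[5] = jfibjj$  (last char: '$')
  sorted[6] = jj$jfib  (last char: 'b')
Last column: jijfj$b
Original string S is at sorted index 5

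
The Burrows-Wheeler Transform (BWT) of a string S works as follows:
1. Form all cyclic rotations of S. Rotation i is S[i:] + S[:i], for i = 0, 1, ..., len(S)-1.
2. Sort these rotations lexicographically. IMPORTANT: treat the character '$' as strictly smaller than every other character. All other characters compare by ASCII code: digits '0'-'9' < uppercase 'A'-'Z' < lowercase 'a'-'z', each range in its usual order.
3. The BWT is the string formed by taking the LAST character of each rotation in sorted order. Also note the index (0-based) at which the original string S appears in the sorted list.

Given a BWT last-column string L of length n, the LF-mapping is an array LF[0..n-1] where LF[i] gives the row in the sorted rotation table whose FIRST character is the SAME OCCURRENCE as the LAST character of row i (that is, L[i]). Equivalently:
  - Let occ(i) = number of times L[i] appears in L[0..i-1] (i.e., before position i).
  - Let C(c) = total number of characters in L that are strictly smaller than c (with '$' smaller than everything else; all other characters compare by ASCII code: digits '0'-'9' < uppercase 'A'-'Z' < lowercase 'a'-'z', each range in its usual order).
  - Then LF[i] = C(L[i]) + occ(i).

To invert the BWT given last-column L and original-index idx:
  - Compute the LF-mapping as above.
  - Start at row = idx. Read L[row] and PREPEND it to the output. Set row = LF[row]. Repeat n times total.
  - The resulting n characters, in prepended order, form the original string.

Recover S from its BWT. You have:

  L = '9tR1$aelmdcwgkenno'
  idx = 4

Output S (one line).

LF mapping: 2 16 3 1 0 4 7 11 12 6 5 17 9 10 8 13 14 15
Walk LF starting at row 4, prepending L[row]:
  step 1: row=4, L[4]='$', prepend. Next row=LF[4]=0
  step 2: row=0, L[0]='9', prepend. Next row=LF[0]=2
  step 3: row=2, L[2]='R', prepend. Next row=LF[2]=3
  step 4: row=3, L[3]='1', prepend. Next row=LF[3]=1
  step 5: row=1, L[1]='t', prepend. Next row=LF[1]=16
  step 6: row=16, L[16]='n', prepend. Next row=LF[16]=14
  step 7: row=14, L[14]='e', prepend. Next row=LF[14]=8
  step 8: row=8, L[8]='m', prepend. Next row=LF[8]=12
  step 9: row=12, L[12]='g', prepend. Next row=LF[12]=9
  step 10: row=9, L[9]='d', prepend. Next row=LF[9]=6
  step 11: row=6, L[6]='e', prepend. Next row=LF[6]=7
  step 12: row=7, L[7]='l', prepend. Next row=LF[7]=11
  step 13: row=11, L[11]='w', prepend. Next row=LF[11]=17
  step 14: row=17, L[17]='o', prepend. Next row=LF[17]=15
  step 15: row=15, L[15]='n', prepend. Next row=LF[15]=13
  step 16: row=13, L[13]='k', prepend. Next row=LF[13]=10
  step 17: row=10, L[10]='c', prepend. Next row=LF[10]=5
  step 18: row=5, L[5]='a', prepend. Next row=LF[5]=4
Reversed output: acknowledgment1R9$

Answer: acknowledgment1R9$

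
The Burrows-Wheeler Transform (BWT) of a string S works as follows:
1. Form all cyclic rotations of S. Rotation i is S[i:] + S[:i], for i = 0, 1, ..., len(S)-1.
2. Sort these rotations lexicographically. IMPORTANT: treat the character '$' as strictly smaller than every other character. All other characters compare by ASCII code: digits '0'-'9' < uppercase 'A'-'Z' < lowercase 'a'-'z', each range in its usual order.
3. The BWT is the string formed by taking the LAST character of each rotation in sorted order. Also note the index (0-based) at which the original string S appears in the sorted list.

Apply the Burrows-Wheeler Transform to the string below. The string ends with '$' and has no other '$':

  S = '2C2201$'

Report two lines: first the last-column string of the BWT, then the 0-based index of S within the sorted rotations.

Answer: 1202C$2
5

Derivation:
All 7 rotations (rotation i = S[i:]+S[:i]):
  rot[0] = 2C2201$
  rot[1] = C2201$2
  rot[2] = 2201$2C
  rot[3] = 201$2C2
  rot[4] = 01$2C22
  rot[5] = 1$2C220
  rot[6] = $2C2201
Sorted (with $ < everything):
  sorted[0] = $2C2201  (last char: '1')
  sorted[1] = 01$2C22  (last char: '2')
  sorted[2] = 1$2C220  (last char: '0')
  sorted[3] = 201$2C2  (last char: '2')
  sorted[4] = 2201$2C  (last char: 'C')
  sorted[5] = 2C2201$  (last char: '$')
  sorted[6] = C2201$2  (last char: '2')
Last column: 1202C$2
Original string S is at sorted index 5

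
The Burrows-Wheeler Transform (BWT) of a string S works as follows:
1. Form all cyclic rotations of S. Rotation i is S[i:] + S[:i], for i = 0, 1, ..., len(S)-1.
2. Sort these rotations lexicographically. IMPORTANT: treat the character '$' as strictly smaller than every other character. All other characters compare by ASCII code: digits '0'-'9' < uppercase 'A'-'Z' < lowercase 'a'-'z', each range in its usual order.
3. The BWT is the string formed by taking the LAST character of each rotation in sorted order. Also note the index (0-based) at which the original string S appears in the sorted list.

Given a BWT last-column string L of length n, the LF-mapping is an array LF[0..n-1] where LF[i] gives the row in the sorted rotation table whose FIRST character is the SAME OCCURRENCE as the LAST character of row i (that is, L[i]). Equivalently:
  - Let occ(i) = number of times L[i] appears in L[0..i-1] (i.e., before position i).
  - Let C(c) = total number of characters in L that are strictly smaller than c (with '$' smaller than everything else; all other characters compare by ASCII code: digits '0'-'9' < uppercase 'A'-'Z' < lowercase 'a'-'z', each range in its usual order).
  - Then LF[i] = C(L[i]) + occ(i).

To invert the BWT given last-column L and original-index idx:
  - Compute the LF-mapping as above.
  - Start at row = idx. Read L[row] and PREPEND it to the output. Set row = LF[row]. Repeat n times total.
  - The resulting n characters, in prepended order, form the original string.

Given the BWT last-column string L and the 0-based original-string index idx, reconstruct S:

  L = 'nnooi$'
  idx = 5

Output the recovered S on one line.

LF mapping: 2 3 4 5 1 0
Walk LF starting at row 5, prepending L[row]:
  step 1: row=5, L[5]='$', prepend. Next row=LF[5]=0
  step 2: row=0, L[0]='n', prepend. Next row=LF[0]=2
  step 3: row=2, L[2]='o', prepend. Next row=LF[2]=4
  step 4: row=4, L[4]='i', prepend. Next row=LF[4]=1
  step 5: row=1, L[1]='n', prepend. Next row=LF[1]=3
  step 6: row=3, L[3]='o', prepend. Next row=LF[3]=5
Reversed output: onion$

Answer: onion$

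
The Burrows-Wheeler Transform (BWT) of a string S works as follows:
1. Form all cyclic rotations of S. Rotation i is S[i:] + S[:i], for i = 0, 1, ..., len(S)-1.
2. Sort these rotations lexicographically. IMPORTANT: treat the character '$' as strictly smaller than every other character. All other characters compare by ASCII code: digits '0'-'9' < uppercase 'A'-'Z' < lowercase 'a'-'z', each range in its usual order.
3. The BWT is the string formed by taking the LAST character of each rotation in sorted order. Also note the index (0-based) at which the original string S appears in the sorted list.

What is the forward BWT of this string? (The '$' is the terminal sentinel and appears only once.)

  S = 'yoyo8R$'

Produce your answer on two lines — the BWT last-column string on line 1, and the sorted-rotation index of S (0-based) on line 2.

Answer: Ro8yyo$
6

Derivation:
All 7 rotations (rotation i = S[i:]+S[:i]):
  rot[0] = yoyo8R$
  rot[1] = oyo8R$y
  rot[2] = yo8R$yo
  rot[3] = o8R$yoy
  rot[4] = 8R$yoyo
  rot[5] = R$yoyo8
  rot[6] = $yoyo8R
Sorted (with $ < everything):
  sorted[0] = $yoyo8R  (last char: 'R')
  sorted[1] = 8R$yoyo  (last char: 'o')
  sorted[2] = R$yoyo8  (last char: '8')
  sorted[3] = o8R$yoy  (last char: 'y')
  sorted[4] = oyo8R$y  (last char: 'y')
  sorted[5] = yo8R$yo  (last char: 'o')
  sorted[6] = yoyo8R$  (last char: '$')
Last column: Ro8yyo$
Original string S is at sorted index 6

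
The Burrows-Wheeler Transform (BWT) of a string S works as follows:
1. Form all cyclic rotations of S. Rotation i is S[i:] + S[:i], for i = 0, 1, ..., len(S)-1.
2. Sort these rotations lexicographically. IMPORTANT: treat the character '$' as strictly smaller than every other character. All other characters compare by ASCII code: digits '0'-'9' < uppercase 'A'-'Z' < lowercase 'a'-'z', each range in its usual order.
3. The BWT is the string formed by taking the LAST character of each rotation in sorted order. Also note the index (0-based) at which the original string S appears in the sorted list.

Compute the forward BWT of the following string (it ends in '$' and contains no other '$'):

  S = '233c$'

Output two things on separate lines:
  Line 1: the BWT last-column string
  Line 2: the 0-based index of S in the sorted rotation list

Answer: c$233
1

Derivation:
All 5 rotations (rotation i = S[i:]+S[:i]):
  rot[0] = 233c$
  rot[1] = 33c$2
  rot[2] = 3c$23
  rot[3] = c$233
  rot[4] = $233c
Sorted (with $ < everything):
  sorted[0] = $233c  (last char: 'c')
  sorted[1] = 233c$  (last char: '$')
  sorted[2] = 33c$2  (last char: '2')
  sorted[3] = 3c$23  (last char: '3')
  sorted[4] = c$233  (last char: '3')
Last column: c$233
Original string S is at sorted index 1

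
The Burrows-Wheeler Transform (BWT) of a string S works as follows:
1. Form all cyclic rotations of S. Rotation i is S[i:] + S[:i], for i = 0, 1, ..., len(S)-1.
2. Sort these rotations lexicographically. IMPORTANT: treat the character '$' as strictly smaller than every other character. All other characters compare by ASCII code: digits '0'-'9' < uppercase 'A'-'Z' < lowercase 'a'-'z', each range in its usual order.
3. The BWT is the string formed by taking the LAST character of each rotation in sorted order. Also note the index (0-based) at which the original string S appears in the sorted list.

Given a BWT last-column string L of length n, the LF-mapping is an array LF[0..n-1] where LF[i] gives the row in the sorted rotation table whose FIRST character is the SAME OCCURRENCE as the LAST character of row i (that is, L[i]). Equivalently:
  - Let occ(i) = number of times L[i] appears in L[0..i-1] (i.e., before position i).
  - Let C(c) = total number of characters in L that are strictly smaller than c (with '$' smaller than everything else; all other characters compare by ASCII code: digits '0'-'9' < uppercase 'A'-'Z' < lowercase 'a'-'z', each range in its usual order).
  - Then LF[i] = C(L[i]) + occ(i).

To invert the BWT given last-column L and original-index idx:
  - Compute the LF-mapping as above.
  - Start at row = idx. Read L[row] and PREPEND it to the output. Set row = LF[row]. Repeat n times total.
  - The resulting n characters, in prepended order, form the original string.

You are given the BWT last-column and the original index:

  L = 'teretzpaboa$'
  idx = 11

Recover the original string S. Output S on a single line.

LF mapping: 9 4 8 5 10 11 7 1 3 6 2 0
Walk LF starting at row 11, prepending L[row]:
  step 1: row=11, L[11]='$', prepend. Next row=LF[11]=0
  step 2: row=0, L[0]='t', prepend. Next row=LF[0]=9
  step 3: row=9, L[9]='o', prepend. Next row=LF[9]=6
  step 4: row=6, L[6]='p', prepend. Next row=LF[6]=7
  step 5: row=7, L[7]='a', prepend. Next row=LF[7]=1
  step 6: row=1, L[1]='e', prepend. Next row=LF[1]=4
  step 7: row=4, L[4]='t', prepend. Next row=LF[4]=10
  step 8: row=10, L[10]='a', prepend. Next row=LF[10]=2
  step 9: row=2, L[2]='r', prepend. Next row=LF[2]=8
  step 10: row=8, L[8]='b', prepend. Next row=LF[8]=3
  step 11: row=3, L[3]='e', prepend. Next row=LF[3]=5
  step 12: row=5, L[5]='z', prepend. Next row=LF[5]=11
Reversed output: zebrateapot$

Answer: zebrateapot$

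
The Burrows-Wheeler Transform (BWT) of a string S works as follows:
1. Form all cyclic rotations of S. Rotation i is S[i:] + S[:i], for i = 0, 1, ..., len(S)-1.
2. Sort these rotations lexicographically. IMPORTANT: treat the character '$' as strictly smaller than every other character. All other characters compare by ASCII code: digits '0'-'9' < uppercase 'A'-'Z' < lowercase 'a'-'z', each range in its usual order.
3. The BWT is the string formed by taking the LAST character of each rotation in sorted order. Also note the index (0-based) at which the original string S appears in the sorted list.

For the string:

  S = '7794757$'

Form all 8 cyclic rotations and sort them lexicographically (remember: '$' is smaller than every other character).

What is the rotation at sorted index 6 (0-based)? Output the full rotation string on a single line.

All 8 rotations (rotation i = S[i:]+S[:i]):
  rot[0] = 7794757$
  rot[1] = 794757$7
  rot[2] = 94757$77
  rot[3] = 4757$779
  rot[4] = 757$7794
  rot[5] = 57$77947
  rot[6] = 7$779475
  rot[7] = $7794757
Sorted (with $ < everything):
  sorted[0] = $7794757
  sorted[1] = 4757$779
  sorted[2] = 57$77947
  sorted[3] = 7$779475
  sorted[4] = 757$7794
  sorted[5] = 7794757$
  sorted[6] = 794757$7
  sorted[7] = 94757$77
sorted[6] = 794757$7

Answer: 794757$7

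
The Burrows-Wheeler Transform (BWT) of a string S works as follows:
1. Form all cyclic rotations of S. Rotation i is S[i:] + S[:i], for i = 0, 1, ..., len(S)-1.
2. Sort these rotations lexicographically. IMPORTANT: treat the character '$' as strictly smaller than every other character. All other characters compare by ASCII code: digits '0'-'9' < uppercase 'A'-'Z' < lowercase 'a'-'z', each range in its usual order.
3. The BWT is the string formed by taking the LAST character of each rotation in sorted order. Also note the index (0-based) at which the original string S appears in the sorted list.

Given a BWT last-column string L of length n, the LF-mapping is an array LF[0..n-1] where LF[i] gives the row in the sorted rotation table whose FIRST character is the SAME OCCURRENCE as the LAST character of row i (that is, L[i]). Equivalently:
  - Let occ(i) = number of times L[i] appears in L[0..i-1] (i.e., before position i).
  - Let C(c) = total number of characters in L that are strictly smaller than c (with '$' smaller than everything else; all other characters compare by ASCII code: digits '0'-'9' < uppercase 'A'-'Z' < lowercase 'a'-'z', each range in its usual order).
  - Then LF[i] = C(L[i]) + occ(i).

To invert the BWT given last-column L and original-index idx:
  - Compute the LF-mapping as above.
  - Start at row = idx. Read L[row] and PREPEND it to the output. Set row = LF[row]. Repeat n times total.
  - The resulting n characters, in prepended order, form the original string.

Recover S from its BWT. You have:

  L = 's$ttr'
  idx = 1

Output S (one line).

LF mapping: 2 0 3 4 1
Walk LF starting at row 1, prepending L[row]:
  step 1: row=1, L[1]='$', prepend. Next row=LF[1]=0
  step 2: row=0, L[0]='s', prepend. Next row=LF[0]=2
  step 3: row=2, L[2]='t', prepend. Next row=LF[2]=3
  step 4: row=3, L[3]='t', prepend. Next row=LF[3]=4
  step 5: row=4, L[4]='r', prepend. Next row=LF[4]=1
Reversed output: rtts$

Answer: rtts$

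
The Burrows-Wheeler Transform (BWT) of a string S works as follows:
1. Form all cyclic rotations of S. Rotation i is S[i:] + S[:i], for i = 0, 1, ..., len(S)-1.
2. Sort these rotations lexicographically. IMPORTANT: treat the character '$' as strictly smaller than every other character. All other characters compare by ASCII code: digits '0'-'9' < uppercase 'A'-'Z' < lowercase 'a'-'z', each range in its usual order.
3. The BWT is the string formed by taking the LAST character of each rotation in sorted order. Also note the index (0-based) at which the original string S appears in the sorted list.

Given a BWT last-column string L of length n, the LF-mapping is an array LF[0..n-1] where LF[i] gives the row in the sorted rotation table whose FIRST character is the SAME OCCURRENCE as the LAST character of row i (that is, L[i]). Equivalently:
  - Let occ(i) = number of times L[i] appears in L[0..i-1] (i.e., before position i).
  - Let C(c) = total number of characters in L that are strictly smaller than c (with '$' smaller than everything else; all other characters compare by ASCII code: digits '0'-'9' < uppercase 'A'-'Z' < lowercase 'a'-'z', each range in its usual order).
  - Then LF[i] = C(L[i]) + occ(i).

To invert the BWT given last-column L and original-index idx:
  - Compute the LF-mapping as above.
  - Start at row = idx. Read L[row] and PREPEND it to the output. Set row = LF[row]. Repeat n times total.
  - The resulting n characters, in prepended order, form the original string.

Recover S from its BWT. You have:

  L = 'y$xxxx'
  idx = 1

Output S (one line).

LF mapping: 5 0 1 2 3 4
Walk LF starting at row 1, prepending L[row]:
  step 1: row=1, L[1]='$', prepend. Next row=LF[1]=0
  step 2: row=0, L[0]='y', prepend. Next row=LF[0]=5
  step 3: row=5, L[5]='x', prepend. Next row=LF[5]=4
  step 4: row=4, L[4]='x', prepend. Next row=LF[4]=3
  step 5: row=3, L[3]='x', prepend. Next row=LF[3]=2
  step 6: row=2, L[2]='x', prepend. Next row=LF[2]=1
Reversed output: xxxxy$

Answer: xxxxy$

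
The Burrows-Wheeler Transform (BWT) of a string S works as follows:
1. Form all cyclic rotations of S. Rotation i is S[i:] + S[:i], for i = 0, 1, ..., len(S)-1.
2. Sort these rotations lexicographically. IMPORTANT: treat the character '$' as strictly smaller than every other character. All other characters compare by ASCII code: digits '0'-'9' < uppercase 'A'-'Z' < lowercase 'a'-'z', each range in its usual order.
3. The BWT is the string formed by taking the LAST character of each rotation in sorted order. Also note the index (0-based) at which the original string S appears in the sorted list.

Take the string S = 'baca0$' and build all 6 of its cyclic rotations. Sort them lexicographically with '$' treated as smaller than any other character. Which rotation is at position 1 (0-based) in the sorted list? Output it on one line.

All 6 rotations (rotation i = S[i:]+S[:i]):
  rot[0] = baca0$
  rot[1] = aca0$b
  rot[2] = ca0$ba
  rot[3] = a0$bac
  rot[4] = 0$baca
  rot[5] = $baca0
Sorted (with $ < everything):
  sorted[0] = $baca0
  sorted[1] = 0$baca
  sorted[2] = a0$bac
  sorted[3] = aca0$b
  sorted[4] = baca0$
  sorted[5] = ca0$ba
sorted[1] = 0$baca

Answer: 0$baca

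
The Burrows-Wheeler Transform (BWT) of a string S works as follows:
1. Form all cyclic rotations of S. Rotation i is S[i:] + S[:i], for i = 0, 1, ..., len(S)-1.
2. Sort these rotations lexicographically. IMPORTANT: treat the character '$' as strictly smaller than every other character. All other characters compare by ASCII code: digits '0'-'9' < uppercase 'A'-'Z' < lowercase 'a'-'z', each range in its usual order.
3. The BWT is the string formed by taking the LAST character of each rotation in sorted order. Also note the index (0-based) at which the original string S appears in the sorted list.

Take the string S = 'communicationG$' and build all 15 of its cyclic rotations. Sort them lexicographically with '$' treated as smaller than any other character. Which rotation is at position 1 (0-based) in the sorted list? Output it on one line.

Answer: G$communication

Derivation:
All 15 rotations (rotation i = S[i:]+S[:i]):
  rot[0] = communicationG$
  rot[1] = ommunicationG$c
  rot[2] = mmunicationG$co
  rot[3] = municationG$com
  rot[4] = unicationG$comm
  rot[5] = nicationG$commu
  rot[6] = icationG$commun
  rot[7] = cationG$communi
  rot[8] = ationG$communic
  rot[9] = tionG$communica
  rot[10] = ionG$communicat
  rot[11] = onG$communicati
  rot[12] = nG$communicatio
  rot[13] = G$communication
  rot[14] = $communicationG
Sorted (with $ < everything):
  sorted[0] = $communicationG
  sorted[1] = G$communication
  sorted[2] = ationG$communic
  sorted[3] = cationG$communi
  sorted[4] = communicationG$
  sorted[5] = icationG$commun
  sorted[6] = ionG$communicat
  sorted[7] = mmunicationG$co
  sorted[8] = municationG$com
  sorted[9] = nG$communicatio
  sorted[10] = nicationG$commu
  sorted[11] = ommunicationG$c
  sorted[12] = onG$communicati
  sorted[13] = tionG$communica
  sorted[14] = unicationG$comm
sorted[1] = G$communication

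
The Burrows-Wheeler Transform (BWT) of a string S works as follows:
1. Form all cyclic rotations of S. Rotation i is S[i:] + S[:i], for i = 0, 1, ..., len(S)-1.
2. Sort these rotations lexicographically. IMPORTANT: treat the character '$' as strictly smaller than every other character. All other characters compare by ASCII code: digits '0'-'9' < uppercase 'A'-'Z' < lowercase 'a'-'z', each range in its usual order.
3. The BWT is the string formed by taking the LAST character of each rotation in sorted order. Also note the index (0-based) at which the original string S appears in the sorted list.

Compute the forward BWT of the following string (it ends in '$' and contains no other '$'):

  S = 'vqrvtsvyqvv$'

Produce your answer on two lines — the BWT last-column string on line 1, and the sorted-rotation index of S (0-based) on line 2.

All 12 rotations (rotation i = S[i:]+S[:i]):
  rot[0] = vqrvtsvyqvv$
  rot[1] = qrvtsvyqvv$v
  rot[2] = rvtsvyqvv$vq
  rot[3] = vtsvyqvv$vqr
  rot[4] = tsvyqvv$vqrv
  rot[5] = svyqvv$vqrvt
  rot[6] = vyqvv$vqrvts
  rot[7] = yqvv$vqrvtsv
  rot[8] = qvv$vqrvtsvy
  rot[9] = vv$vqrvtsvyq
  rot[10] = v$vqrvtsvyqv
  rot[11] = $vqrvtsvyqvv
Sorted (with $ < everything):
  sorted[0] = $vqrvtsvyqvv  (last char: 'v')
  sorted[1] = qrvtsvyqvv$v  (last char: 'v')
  sorted[2] = qvv$vqrvtsvy  (last char: 'y')
  sorted[3] = rvtsvyqvv$vq  (last char: 'q')
  sorted[4] = svyqvv$vqrvt  (last char: 't')
  sorted[5] = tsvyqvv$vqrv  (last char: 'v')
  sorted[6] = v$vqrvtsvyqv  (last char: 'v')
  sorted[7] = vqrvtsvyqvv$  (last char: '$')
  sorted[8] = vtsvyqvv$vqr  (last char: 'r')
  sorted[9] = vv$vqrvtsvyq  (last char: 'q')
  sorted[10] = vyqvv$vqrvts  (last char: 's')
  sorted[11] = yqvv$vqrvtsv  (last char: 'v')
Last column: vvyqtvv$rqsv
Original string S is at sorted index 7

Answer: vvyqtvv$rqsv
7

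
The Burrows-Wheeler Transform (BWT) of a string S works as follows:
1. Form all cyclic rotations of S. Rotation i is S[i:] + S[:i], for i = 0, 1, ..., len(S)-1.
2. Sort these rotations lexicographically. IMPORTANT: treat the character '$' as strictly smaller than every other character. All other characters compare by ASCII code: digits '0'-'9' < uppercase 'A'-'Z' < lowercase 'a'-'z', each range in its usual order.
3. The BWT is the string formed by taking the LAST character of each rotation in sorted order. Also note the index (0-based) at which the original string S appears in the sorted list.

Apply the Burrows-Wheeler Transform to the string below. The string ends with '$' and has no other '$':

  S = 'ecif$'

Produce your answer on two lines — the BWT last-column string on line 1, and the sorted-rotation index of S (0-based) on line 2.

Answer: fe$ic
2

Derivation:
All 5 rotations (rotation i = S[i:]+S[:i]):
  rot[0] = ecif$
  rot[1] = cif$e
  rot[2] = if$ec
  rot[3] = f$eci
  rot[4] = $ecif
Sorted (with $ < everything):
  sorted[0] = $ecif  (last char: 'f')
  sorted[1] = cif$e  (last char: 'e')
  sorted[2] = ecif$  (last char: '$')
  sorted[3] = f$eci  (last char: 'i')
  sorted[4] = if$ec  (last char: 'c')
Last column: fe$ic
Original string S is at sorted index 2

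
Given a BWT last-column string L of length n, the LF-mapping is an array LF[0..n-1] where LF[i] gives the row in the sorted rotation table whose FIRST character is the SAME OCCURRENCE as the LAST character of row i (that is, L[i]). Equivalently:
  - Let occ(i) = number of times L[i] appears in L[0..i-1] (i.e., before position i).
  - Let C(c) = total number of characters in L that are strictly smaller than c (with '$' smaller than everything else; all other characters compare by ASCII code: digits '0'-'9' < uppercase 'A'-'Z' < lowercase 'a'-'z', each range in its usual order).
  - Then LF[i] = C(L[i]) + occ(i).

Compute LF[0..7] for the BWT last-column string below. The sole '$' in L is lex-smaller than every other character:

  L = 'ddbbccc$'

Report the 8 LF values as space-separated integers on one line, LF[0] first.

Char counts: '$':1, 'b':2, 'c':3, 'd':2
C (first-col start): C('$')=0, C('b')=1, C('c')=3, C('d')=6
L[0]='d': occ=0, LF[0]=C('d')+0=6+0=6
L[1]='d': occ=1, LF[1]=C('d')+1=6+1=7
L[2]='b': occ=0, LF[2]=C('b')+0=1+0=1
L[3]='b': occ=1, LF[3]=C('b')+1=1+1=2
L[4]='c': occ=0, LF[4]=C('c')+0=3+0=3
L[5]='c': occ=1, LF[5]=C('c')+1=3+1=4
L[6]='c': occ=2, LF[6]=C('c')+2=3+2=5
L[7]='$': occ=0, LF[7]=C('$')+0=0+0=0

Answer: 6 7 1 2 3 4 5 0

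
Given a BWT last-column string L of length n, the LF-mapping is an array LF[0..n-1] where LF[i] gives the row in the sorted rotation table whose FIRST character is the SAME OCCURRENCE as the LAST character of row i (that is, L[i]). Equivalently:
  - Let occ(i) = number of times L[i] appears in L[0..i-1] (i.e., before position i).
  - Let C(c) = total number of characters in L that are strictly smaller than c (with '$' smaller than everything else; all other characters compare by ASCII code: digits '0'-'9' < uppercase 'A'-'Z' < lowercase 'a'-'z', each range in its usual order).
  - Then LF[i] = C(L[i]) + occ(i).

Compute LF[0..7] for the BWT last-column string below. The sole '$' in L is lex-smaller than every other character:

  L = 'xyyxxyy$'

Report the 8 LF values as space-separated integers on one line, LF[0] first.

Char counts: '$':1, 'x':3, 'y':4
C (first-col start): C('$')=0, C('x')=1, C('y')=4
L[0]='x': occ=0, LF[0]=C('x')+0=1+0=1
L[1]='y': occ=0, LF[1]=C('y')+0=4+0=4
L[2]='y': occ=1, LF[2]=C('y')+1=4+1=5
L[3]='x': occ=1, LF[3]=C('x')+1=1+1=2
L[4]='x': occ=2, LF[4]=C('x')+2=1+2=3
L[5]='y': occ=2, LF[5]=C('y')+2=4+2=6
L[6]='y': occ=3, LF[6]=C('y')+3=4+3=7
L[7]='$': occ=0, LF[7]=C('$')+0=0+0=0

Answer: 1 4 5 2 3 6 7 0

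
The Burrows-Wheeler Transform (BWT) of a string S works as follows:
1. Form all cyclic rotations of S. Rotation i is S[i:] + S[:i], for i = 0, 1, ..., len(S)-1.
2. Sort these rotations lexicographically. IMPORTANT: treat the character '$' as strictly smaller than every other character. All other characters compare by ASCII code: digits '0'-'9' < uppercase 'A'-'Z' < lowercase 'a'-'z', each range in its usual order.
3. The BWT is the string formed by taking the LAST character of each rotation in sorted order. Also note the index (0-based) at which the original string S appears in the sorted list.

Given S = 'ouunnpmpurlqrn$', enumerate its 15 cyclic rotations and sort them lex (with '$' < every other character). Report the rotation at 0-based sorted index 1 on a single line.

Answer: lqrn$ouunnpmpur

Derivation:
All 15 rotations (rotation i = S[i:]+S[:i]):
  rot[0] = ouunnpmpurlqrn$
  rot[1] = uunnpmpurlqrn$o
  rot[2] = unnpmpurlqrn$ou
  rot[3] = nnpmpurlqrn$ouu
  rot[4] = npmpurlqrn$ouun
  rot[5] = pmpurlqrn$ouunn
  rot[6] = mpurlqrn$ouunnp
  rot[7] = purlqrn$ouunnpm
  rot[8] = urlqrn$ouunnpmp
  rot[9] = rlqrn$ouunnpmpu
  rot[10] = lqrn$ouunnpmpur
  rot[11] = qrn$ouunnpmpurl
  rot[12] = rn$ouunnpmpurlq
  rot[13] = n$ouunnpmpurlqr
  rot[14] = $ouunnpmpurlqrn
Sorted (with $ < everything):
  sorted[0] = $ouunnpmpurlqrn
  sorted[1] = lqrn$ouunnpmpur
  sorted[2] = mpurlqrn$ouunnp
  sorted[3] = n$ouunnpmpurlqr
  sorted[4] = nnpmpurlqrn$ouu
  sorted[5] = npmpurlqrn$ouun
  sorted[6] = ouunnpmpurlqrn$
  sorted[7] = pmpurlqrn$ouunn
  sorted[8] = purlqrn$ouunnpm
  sorted[9] = qrn$ouunnpmpurl
  sorted[10] = rlqrn$ouunnpmpu
  sorted[11] = rn$ouunnpmpurlq
  sorted[12] = unnpmpurlqrn$ou
  sorted[13] = urlqrn$ouunnpmp
  sorted[14] = uunnpmpurlqrn$o
sorted[1] = lqrn$ouunnpmpur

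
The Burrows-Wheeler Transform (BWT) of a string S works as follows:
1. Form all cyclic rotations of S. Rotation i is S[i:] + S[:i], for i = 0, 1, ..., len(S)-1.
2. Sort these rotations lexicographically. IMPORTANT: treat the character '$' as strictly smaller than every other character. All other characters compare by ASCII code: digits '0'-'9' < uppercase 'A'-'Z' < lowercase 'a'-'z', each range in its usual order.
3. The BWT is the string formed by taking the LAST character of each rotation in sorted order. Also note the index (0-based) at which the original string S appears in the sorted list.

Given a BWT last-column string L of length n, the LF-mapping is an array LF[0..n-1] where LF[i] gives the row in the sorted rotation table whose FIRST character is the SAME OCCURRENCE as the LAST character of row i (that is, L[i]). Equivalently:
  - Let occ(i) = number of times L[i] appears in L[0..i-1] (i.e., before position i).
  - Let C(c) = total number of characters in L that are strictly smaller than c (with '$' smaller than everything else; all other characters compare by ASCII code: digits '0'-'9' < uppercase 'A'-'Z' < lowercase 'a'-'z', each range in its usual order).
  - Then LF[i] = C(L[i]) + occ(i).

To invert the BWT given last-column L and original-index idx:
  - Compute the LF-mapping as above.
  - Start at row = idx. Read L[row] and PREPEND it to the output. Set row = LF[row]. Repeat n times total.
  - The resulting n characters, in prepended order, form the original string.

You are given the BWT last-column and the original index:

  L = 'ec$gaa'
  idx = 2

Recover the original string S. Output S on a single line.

Answer: agcae$

Derivation:
LF mapping: 4 3 0 5 1 2
Walk LF starting at row 2, prepending L[row]:
  step 1: row=2, L[2]='$', prepend. Next row=LF[2]=0
  step 2: row=0, L[0]='e', prepend. Next row=LF[0]=4
  step 3: row=4, L[4]='a', prepend. Next row=LF[4]=1
  step 4: row=1, L[1]='c', prepend. Next row=LF[1]=3
  step 5: row=3, L[3]='g', prepend. Next row=LF[3]=5
  step 6: row=5, L[5]='a', prepend. Next row=LF[5]=2
Reversed output: agcae$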